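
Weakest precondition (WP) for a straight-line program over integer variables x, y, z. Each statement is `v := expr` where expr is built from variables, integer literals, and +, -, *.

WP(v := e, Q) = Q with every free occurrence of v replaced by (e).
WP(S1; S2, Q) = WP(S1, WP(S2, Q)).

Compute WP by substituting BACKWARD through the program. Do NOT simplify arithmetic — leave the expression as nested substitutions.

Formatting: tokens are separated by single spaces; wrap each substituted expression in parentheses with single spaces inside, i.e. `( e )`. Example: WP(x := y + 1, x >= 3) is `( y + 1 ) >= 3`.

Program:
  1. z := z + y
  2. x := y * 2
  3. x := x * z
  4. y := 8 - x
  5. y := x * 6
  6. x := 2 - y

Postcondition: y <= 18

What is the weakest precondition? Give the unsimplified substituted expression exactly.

Answer: ( ( ( y * 2 ) * ( z + y ) ) * 6 ) <= 18

Derivation:
post: y <= 18
stmt 6: x := 2 - y  -- replace 0 occurrence(s) of x with (2 - y)
  => y <= 18
stmt 5: y := x * 6  -- replace 1 occurrence(s) of y with (x * 6)
  => ( x * 6 ) <= 18
stmt 4: y := 8 - x  -- replace 0 occurrence(s) of y with (8 - x)
  => ( x * 6 ) <= 18
stmt 3: x := x * z  -- replace 1 occurrence(s) of x with (x * z)
  => ( ( x * z ) * 6 ) <= 18
stmt 2: x := y * 2  -- replace 1 occurrence(s) of x with (y * 2)
  => ( ( ( y * 2 ) * z ) * 6 ) <= 18
stmt 1: z := z + y  -- replace 1 occurrence(s) of z with (z + y)
  => ( ( ( y * 2 ) * ( z + y ) ) * 6 ) <= 18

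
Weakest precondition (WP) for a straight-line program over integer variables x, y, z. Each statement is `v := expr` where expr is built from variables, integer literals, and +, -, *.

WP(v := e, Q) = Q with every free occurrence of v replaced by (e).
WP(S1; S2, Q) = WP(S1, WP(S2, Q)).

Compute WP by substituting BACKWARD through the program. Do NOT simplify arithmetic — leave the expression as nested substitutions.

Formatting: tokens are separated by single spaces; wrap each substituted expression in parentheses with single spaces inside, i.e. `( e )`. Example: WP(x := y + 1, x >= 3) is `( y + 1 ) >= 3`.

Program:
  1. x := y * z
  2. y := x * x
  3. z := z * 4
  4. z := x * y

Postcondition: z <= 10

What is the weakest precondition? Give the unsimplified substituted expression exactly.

post: z <= 10
stmt 4: z := x * y  -- replace 1 occurrence(s) of z with (x * y)
  => ( x * y ) <= 10
stmt 3: z := z * 4  -- replace 0 occurrence(s) of z with (z * 4)
  => ( x * y ) <= 10
stmt 2: y := x * x  -- replace 1 occurrence(s) of y with (x * x)
  => ( x * ( x * x ) ) <= 10
stmt 1: x := y * z  -- replace 3 occurrence(s) of x with (y * z)
  => ( ( y * z ) * ( ( y * z ) * ( y * z ) ) ) <= 10

Answer: ( ( y * z ) * ( ( y * z ) * ( y * z ) ) ) <= 10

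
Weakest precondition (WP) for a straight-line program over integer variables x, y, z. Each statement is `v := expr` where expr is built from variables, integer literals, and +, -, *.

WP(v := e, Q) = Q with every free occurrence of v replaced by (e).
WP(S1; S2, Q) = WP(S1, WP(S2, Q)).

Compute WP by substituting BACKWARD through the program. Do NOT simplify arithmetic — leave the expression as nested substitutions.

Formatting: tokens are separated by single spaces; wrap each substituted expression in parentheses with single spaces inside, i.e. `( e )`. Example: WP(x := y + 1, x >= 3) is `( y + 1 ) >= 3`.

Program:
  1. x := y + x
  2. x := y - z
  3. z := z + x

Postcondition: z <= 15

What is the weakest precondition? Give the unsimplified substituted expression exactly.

post: z <= 15
stmt 3: z := z + x  -- replace 1 occurrence(s) of z with (z + x)
  => ( z + x ) <= 15
stmt 2: x := y - z  -- replace 1 occurrence(s) of x with (y - z)
  => ( z + ( y - z ) ) <= 15
stmt 1: x := y + x  -- replace 0 occurrence(s) of x with (y + x)
  => ( z + ( y - z ) ) <= 15

Answer: ( z + ( y - z ) ) <= 15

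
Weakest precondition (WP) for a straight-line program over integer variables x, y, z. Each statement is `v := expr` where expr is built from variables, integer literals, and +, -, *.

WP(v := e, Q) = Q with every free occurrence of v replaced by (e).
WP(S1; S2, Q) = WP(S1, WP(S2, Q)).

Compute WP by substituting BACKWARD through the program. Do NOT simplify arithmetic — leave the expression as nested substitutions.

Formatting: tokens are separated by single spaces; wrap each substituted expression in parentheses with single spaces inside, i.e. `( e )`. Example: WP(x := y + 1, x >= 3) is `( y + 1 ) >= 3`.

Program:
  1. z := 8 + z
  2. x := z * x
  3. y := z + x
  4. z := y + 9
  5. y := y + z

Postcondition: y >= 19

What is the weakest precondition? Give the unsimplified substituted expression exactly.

post: y >= 19
stmt 5: y := y + z  -- replace 1 occurrence(s) of y with (y + z)
  => ( y + z ) >= 19
stmt 4: z := y + 9  -- replace 1 occurrence(s) of z with (y + 9)
  => ( y + ( y + 9 ) ) >= 19
stmt 3: y := z + x  -- replace 2 occurrence(s) of y with (z + x)
  => ( ( z + x ) + ( ( z + x ) + 9 ) ) >= 19
stmt 2: x := z * x  -- replace 2 occurrence(s) of x with (z * x)
  => ( ( z + ( z * x ) ) + ( ( z + ( z * x ) ) + 9 ) ) >= 19
stmt 1: z := 8 + z  -- replace 4 occurrence(s) of z with (8 + z)
  => ( ( ( 8 + z ) + ( ( 8 + z ) * x ) ) + ( ( ( 8 + z ) + ( ( 8 + z ) * x ) ) + 9 ) ) >= 19

Answer: ( ( ( 8 + z ) + ( ( 8 + z ) * x ) ) + ( ( ( 8 + z ) + ( ( 8 + z ) * x ) ) + 9 ) ) >= 19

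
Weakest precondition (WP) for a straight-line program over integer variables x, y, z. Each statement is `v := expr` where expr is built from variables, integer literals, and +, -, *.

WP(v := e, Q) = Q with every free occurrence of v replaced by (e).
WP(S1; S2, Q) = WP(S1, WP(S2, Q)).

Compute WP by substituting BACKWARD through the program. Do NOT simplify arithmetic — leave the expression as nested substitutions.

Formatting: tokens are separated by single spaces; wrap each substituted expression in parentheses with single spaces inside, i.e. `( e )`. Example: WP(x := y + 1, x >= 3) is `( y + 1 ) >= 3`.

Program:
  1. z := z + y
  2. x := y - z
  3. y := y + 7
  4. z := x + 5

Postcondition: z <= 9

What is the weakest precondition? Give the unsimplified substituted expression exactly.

Answer: ( ( y - ( z + y ) ) + 5 ) <= 9

Derivation:
post: z <= 9
stmt 4: z := x + 5  -- replace 1 occurrence(s) of z with (x + 5)
  => ( x + 5 ) <= 9
stmt 3: y := y + 7  -- replace 0 occurrence(s) of y with (y + 7)
  => ( x + 5 ) <= 9
stmt 2: x := y - z  -- replace 1 occurrence(s) of x with (y - z)
  => ( ( y - z ) + 5 ) <= 9
stmt 1: z := z + y  -- replace 1 occurrence(s) of z with (z + y)
  => ( ( y - ( z + y ) ) + 5 ) <= 9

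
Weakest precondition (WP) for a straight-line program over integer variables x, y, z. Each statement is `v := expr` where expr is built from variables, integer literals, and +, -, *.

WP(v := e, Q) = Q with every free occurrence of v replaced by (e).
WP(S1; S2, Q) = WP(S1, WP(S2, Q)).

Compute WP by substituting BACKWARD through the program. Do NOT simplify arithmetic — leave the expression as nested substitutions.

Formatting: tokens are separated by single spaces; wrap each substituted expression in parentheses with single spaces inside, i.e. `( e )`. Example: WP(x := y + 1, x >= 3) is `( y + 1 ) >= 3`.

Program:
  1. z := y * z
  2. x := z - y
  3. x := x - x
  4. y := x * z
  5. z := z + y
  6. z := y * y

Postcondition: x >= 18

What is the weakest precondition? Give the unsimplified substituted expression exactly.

Answer: ( ( ( y * z ) - y ) - ( ( y * z ) - y ) ) >= 18

Derivation:
post: x >= 18
stmt 6: z := y * y  -- replace 0 occurrence(s) of z with (y * y)
  => x >= 18
stmt 5: z := z + y  -- replace 0 occurrence(s) of z with (z + y)
  => x >= 18
stmt 4: y := x * z  -- replace 0 occurrence(s) of y with (x * z)
  => x >= 18
stmt 3: x := x - x  -- replace 1 occurrence(s) of x with (x - x)
  => ( x - x ) >= 18
stmt 2: x := z - y  -- replace 2 occurrence(s) of x with (z - y)
  => ( ( z - y ) - ( z - y ) ) >= 18
stmt 1: z := y * z  -- replace 2 occurrence(s) of z with (y * z)
  => ( ( ( y * z ) - y ) - ( ( y * z ) - y ) ) >= 18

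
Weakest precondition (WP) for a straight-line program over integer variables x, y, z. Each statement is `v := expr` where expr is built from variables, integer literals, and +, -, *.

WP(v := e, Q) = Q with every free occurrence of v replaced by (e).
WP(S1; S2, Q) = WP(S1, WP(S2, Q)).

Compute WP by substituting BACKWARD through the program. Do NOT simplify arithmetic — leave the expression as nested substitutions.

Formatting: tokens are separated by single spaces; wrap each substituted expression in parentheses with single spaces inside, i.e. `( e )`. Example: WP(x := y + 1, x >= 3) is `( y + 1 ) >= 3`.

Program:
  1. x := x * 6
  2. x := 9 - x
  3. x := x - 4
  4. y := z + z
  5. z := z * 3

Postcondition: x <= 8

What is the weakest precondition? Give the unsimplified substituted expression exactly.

Answer: ( ( 9 - ( x * 6 ) ) - 4 ) <= 8

Derivation:
post: x <= 8
stmt 5: z := z * 3  -- replace 0 occurrence(s) of z with (z * 3)
  => x <= 8
stmt 4: y := z + z  -- replace 0 occurrence(s) of y with (z + z)
  => x <= 8
stmt 3: x := x - 4  -- replace 1 occurrence(s) of x with (x - 4)
  => ( x - 4 ) <= 8
stmt 2: x := 9 - x  -- replace 1 occurrence(s) of x with (9 - x)
  => ( ( 9 - x ) - 4 ) <= 8
stmt 1: x := x * 6  -- replace 1 occurrence(s) of x with (x * 6)
  => ( ( 9 - ( x * 6 ) ) - 4 ) <= 8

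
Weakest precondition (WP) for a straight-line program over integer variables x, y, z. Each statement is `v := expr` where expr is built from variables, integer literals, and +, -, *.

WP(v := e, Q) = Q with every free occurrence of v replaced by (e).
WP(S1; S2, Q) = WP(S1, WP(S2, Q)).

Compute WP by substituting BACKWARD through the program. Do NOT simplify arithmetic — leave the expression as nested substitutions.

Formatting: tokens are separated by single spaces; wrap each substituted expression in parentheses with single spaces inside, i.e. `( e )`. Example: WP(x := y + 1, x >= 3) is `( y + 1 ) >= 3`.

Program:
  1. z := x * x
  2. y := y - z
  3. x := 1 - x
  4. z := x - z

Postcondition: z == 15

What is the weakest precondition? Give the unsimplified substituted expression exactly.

post: z == 15
stmt 4: z := x - z  -- replace 1 occurrence(s) of z with (x - z)
  => ( x - z ) == 15
stmt 3: x := 1 - x  -- replace 1 occurrence(s) of x with (1 - x)
  => ( ( 1 - x ) - z ) == 15
stmt 2: y := y - z  -- replace 0 occurrence(s) of y with (y - z)
  => ( ( 1 - x ) - z ) == 15
stmt 1: z := x * x  -- replace 1 occurrence(s) of z with (x * x)
  => ( ( 1 - x ) - ( x * x ) ) == 15

Answer: ( ( 1 - x ) - ( x * x ) ) == 15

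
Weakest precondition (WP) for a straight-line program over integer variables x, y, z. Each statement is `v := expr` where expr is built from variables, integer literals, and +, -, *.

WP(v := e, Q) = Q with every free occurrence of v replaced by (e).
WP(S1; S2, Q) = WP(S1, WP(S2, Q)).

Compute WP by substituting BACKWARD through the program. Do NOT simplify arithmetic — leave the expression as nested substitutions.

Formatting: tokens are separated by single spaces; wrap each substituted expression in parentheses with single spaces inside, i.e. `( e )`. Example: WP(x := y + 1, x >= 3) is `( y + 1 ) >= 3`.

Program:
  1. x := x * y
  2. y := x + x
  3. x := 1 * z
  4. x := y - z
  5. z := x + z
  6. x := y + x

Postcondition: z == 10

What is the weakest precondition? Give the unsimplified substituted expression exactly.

Answer: ( ( ( ( x * y ) + ( x * y ) ) - z ) + z ) == 10

Derivation:
post: z == 10
stmt 6: x := y + x  -- replace 0 occurrence(s) of x with (y + x)
  => z == 10
stmt 5: z := x + z  -- replace 1 occurrence(s) of z with (x + z)
  => ( x + z ) == 10
stmt 4: x := y - z  -- replace 1 occurrence(s) of x with (y - z)
  => ( ( y - z ) + z ) == 10
stmt 3: x := 1 * z  -- replace 0 occurrence(s) of x with (1 * z)
  => ( ( y - z ) + z ) == 10
stmt 2: y := x + x  -- replace 1 occurrence(s) of y with (x + x)
  => ( ( ( x + x ) - z ) + z ) == 10
stmt 1: x := x * y  -- replace 2 occurrence(s) of x with (x * y)
  => ( ( ( ( x * y ) + ( x * y ) ) - z ) + z ) == 10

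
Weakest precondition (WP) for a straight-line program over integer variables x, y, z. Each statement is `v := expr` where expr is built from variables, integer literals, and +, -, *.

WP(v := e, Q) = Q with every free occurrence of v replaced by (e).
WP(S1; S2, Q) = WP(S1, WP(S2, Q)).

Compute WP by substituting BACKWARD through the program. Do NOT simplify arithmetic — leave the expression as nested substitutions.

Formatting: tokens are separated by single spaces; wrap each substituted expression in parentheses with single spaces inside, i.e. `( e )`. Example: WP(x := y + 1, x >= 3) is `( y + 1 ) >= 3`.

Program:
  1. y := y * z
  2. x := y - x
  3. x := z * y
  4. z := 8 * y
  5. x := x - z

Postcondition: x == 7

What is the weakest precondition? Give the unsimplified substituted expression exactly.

post: x == 7
stmt 5: x := x - z  -- replace 1 occurrence(s) of x with (x - z)
  => ( x - z ) == 7
stmt 4: z := 8 * y  -- replace 1 occurrence(s) of z with (8 * y)
  => ( x - ( 8 * y ) ) == 7
stmt 3: x := z * y  -- replace 1 occurrence(s) of x with (z * y)
  => ( ( z * y ) - ( 8 * y ) ) == 7
stmt 2: x := y - x  -- replace 0 occurrence(s) of x with (y - x)
  => ( ( z * y ) - ( 8 * y ) ) == 7
stmt 1: y := y * z  -- replace 2 occurrence(s) of y with (y * z)
  => ( ( z * ( y * z ) ) - ( 8 * ( y * z ) ) ) == 7

Answer: ( ( z * ( y * z ) ) - ( 8 * ( y * z ) ) ) == 7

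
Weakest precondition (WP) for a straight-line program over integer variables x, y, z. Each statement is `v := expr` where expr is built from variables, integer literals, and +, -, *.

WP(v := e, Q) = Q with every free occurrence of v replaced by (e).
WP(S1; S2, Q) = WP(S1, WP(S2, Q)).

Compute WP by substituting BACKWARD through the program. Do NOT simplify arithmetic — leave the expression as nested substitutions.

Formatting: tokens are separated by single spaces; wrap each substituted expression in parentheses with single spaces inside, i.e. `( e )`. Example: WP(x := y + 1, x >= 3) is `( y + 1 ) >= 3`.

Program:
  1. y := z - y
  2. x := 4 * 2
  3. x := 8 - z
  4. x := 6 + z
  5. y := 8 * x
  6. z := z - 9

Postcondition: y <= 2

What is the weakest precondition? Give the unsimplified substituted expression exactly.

post: y <= 2
stmt 6: z := z - 9  -- replace 0 occurrence(s) of z with (z - 9)
  => y <= 2
stmt 5: y := 8 * x  -- replace 1 occurrence(s) of y with (8 * x)
  => ( 8 * x ) <= 2
stmt 4: x := 6 + z  -- replace 1 occurrence(s) of x with (6 + z)
  => ( 8 * ( 6 + z ) ) <= 2
stmt 3: x := 8 - z  -- replace 0 occurrence(s) of x with (8 - z)
  => ( 8 * ( 6 + z ) ) <= 2
stmt 2: x := 4 * 2  -- replace 0 occurrence(s) of x with (4 * 2)
  => ( 8 * ( 6 + z ) ) <= 2
stmt 1: y := z - y  -- replace 0 occurrence(s) of y with (z - y)
  => ( 8 * ( 6 + z ) ) <= 2

Answer: ( 8 * ( 6 + z ) ) <= 2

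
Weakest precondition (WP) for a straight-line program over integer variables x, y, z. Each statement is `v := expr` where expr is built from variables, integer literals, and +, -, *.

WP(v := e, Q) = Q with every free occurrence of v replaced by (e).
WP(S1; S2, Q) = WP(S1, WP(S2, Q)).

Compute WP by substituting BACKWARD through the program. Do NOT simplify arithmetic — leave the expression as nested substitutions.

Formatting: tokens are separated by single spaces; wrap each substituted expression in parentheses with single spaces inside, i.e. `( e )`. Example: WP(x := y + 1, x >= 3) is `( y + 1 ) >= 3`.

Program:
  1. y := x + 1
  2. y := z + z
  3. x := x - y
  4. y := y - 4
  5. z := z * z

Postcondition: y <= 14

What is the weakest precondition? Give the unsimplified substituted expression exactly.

post: y <= 14
stmt 5: z := z * z  -- replace 0 occurrence(s) of z with (z * z)
  => y <= 14
stmt 4: y := y - 4  -- replace 1 occurrence(s) of y with (y - 4)
  => ( y - 4 ) <= 14
stmt 3: x := x - y  -- replace 0 occurrence(s) of x with (x - y)
  => ( y - 4 ) <= 14
stmt 2: y := z + z  -- replace 1 occurrence(s) of y with (z + z)
  => ( ( z + z ) - 4 ) <= 14
stmt 1: y := x + 1  -- replace 0 occurrence(s) of y with (x + 1)
  => ( ( z + z ) - 4 ) <= 14

Answer: ( ( z + z ) - 4 ) <= 14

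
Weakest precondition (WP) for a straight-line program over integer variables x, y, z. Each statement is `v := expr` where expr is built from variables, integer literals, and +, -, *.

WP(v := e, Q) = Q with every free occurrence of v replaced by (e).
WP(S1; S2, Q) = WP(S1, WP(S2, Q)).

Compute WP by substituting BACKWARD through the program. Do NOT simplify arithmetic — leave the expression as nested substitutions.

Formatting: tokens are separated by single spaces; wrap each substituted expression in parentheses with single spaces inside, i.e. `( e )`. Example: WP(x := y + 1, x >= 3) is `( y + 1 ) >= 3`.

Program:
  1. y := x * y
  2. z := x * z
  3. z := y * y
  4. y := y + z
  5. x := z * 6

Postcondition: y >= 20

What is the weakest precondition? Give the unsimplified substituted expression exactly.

post: y >= 20
stmt 5: x := z * 6  -- replace 0 occurrence(s) of x with (z * 6)
  => y >= 20
stmt 4: y := y + z  -- replace 1 occurrence(s) of y with (y + z)
  => ( y + z ) >= 20
stmt 3: z := y * y  -- replace 1 occurrence(s) of z with (y * y)
  => ( y + ( y * y ) ) >= 20
stmt 2: z := x * z  -- replace 0 occurrence(s) of z with (x * z)
  => ( y + ( y * y ) ) >= 20
stmt 1: y := x * y  -- replace 3 occurrence(s) of y with (x * y)
  => ( ( x * y ) + ( ( x * y ) * ( x * y ) ) ) >= 20

Answer: ( ( x * y ) + ( ( x * y ) * ( x * y ) ) ) >= 20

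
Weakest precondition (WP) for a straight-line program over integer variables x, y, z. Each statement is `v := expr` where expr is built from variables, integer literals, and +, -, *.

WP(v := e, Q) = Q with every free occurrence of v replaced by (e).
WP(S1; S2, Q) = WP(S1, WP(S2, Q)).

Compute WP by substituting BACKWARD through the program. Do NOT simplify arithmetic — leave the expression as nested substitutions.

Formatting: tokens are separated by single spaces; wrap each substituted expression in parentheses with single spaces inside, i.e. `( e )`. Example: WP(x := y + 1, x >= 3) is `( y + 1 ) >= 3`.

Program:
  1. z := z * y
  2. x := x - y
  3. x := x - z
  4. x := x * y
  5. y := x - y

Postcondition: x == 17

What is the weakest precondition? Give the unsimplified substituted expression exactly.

post: x == 17
stmt 5: y := x - y  -- replace 0 occurrence(s) of y with (x - y)
  => x == 17
stmt 4: x := x * y  -- replace 1 occurrence(s) of x with (x * y)
  => ( x * y ) == 17
stmt 3: x := x - z  -- replace 1 occurrence(s) of x with (x - z)
  => ( ( x - z ) * y ) == 17
stmt 2: x := x - y  -- replace 1 occurrence(s) of x with (x - y)
  => ( ( ( x - y ) - z ) * y ) == 17
stmt 1: z := z * y  -- replace 1 occurrence(s) of z with (z * y)
  => ( ( ( x - y ) - ( z * y ) ) * y ) == 17

Answer: ( ( ( x - y ) - ( z * y ) ) * y ) == 17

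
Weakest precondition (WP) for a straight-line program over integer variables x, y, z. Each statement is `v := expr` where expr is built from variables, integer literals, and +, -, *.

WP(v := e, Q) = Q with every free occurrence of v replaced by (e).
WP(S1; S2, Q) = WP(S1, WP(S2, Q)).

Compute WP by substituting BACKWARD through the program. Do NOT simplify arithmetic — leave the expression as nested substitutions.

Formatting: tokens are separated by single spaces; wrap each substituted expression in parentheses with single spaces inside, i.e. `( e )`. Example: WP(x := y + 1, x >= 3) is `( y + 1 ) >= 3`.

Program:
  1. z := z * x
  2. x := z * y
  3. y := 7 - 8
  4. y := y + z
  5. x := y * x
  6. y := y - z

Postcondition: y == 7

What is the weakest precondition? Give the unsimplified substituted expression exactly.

Answer: ( ( ( 7 - 8 ) + ( z * x ) ) - ( z * x ) ) == 7

Derivation:
post: y == 7
stmt 6: y := y - z  -- replace 1 occurrence(s) of y with (y - z)
  => ( y - z ) == 7
stmt 5: x := y * x  -- replace 0 occurrence(s) of x with (y * x)
  => ( y - z ) == 7
stmt 4: y := y + z  -- replace 1 occurrence(s) of y with (y + z)
  => ( ( y + z ) - z ) == 7
stmt 3: y := 7 - 8  -- replace 1 occurrence(s) of y with (7 - 8)
  => ( ( ( 7 - 8 ) + z ) - z ) == 7
stmt 2: x := z * y  -- replace 0 occurrence(s) of x with (z * y)
  => ( ( ( 7 - 8 ) + z ) - z ) == 7
stmt 1: z := z * x  -- replace 2 occurrence(s) of z with (z * x)
  => ( ( ( 7 - 8 ) + ( z * x ) ) - ( z * x ) ) == 7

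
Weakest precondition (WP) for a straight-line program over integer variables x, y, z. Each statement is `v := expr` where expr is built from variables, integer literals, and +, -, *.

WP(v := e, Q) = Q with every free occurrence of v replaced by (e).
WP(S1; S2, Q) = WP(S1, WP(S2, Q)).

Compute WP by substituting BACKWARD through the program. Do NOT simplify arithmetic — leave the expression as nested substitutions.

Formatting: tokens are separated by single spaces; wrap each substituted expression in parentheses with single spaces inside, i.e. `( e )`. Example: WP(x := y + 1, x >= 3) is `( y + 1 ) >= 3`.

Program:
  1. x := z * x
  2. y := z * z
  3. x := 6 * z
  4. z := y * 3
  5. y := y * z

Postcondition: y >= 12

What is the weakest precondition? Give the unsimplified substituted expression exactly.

post: y >= 12
stmt 5: y := y * z  -- replace 1 occurrence(s) of y with (y * z)
  => ( y * z ) >= 12
stmt 4: z := y * 3  -- replace 1 occurrence(s) of z with (y * 3)
  => ( y * ( y * 3 ) ) >= 12
stmt 3: x := 6 * z  -- replace 0 occurrence(s) of x with (6 * z)
  => ( y * ( y * 3 ) ) >= 12
stmt 2: y := z * z  -- replace 2 occurrence(s) of y with (z * z)
  => ( ( z * z ) * ( ( z * z ) * 3 ) ) >= 12
stmt 1: x := z * x  -- replace 0 occurrence(s) of x with (z * x)
  => ( ( z * z ) * ( ( z * z ) * 3 ) ) >= 12

Answer: ( ( z * z ) * ( ( z * z ) * 3 ) ) >= 12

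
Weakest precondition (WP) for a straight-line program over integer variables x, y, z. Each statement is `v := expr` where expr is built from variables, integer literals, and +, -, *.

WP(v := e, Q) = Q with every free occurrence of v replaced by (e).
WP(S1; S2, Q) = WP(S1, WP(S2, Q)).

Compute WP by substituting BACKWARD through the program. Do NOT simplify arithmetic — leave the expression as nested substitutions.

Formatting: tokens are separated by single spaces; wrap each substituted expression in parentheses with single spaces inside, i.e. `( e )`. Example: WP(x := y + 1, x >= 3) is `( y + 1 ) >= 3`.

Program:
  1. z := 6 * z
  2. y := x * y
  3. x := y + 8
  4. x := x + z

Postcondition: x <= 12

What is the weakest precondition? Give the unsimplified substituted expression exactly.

Answer: ( ( ( x * y ) + 8 ) + ( 6 * z ) ) <= 12

Derivation:
post: x <= 12
stmt 4: x := x + z  -- replace 1 occurrence(s) of x with (x + z)
  => ( x + z ) <= 12
stmt 3: x := y + 8  -- replace 1 occurrence(s) of x with (y + 8)
  => ( ( y + 8 ) + z ) <= 12
stmt 2: y := x * y  -- replace 1 occurrence(s) of y with (x * y)
  => ( ( ( x * y ) + 8 ) + z ) <= 12
stmt 1: z := 6 * z  -- replace 1 occurrence(s) of z with (6 * z)
  => ( ( ( x * y ) + 8 ) + ( 6 * z ) ) <= 12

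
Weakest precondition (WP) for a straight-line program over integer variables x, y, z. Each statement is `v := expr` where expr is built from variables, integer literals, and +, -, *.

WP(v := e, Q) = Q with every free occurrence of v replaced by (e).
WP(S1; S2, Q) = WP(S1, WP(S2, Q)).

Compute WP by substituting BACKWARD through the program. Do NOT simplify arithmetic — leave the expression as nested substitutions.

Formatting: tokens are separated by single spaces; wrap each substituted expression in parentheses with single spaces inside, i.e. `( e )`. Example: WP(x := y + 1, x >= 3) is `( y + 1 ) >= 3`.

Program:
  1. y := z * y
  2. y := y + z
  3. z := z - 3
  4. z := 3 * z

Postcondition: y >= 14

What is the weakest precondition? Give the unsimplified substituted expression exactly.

Answer: ( ( z * y ) + z ) >= 14

Derivation:
post: y >= 14
stmt 4: z := 3 * z  -- replace 0 occurrence(s) of z with (3 * z)
  => y >= 14
stmt 3: z := z - 3  -- replace 0 occurrence(s) of z with (z - 3)
  => y >= 14
stmt 2: y := y + z  -- replace 1 occurrence(s) of y with (y + z)
  => ( y + z ) >= 14
stmt 1: y := z * y  -- replace 1 occurrence(s) of y with (z * y)
  => ( ( z * y ) + z ) >= 14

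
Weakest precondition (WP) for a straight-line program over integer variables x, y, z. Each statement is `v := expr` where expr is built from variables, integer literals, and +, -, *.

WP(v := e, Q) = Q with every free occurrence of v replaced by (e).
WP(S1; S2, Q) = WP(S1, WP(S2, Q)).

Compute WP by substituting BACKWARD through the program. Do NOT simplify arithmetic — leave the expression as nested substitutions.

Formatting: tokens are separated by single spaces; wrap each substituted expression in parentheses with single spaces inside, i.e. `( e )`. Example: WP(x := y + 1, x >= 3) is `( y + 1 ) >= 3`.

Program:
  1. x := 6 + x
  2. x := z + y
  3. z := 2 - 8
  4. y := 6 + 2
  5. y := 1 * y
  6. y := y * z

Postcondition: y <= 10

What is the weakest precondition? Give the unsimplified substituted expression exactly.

post: y <= 10
stmt 6: y := y * z  -- replace 1 occurrence(s) of y with (y * z)
  => ( y * z ) <= 10
stmt 5: y := 1 * y  -- replace 1 occurrence(s) of y with (1 * y)
  => ( ( 1 * y ) * z ) <= 10
stmt 4: y := 6 + 2  -- replace 1 occurrence(s) of y with (6 + 2)
  => ( ( 1 * ( 6 + 2 ) ) * z ) <= 10
stmt 3: z := 2 - 8  -- replace 1 occurrence(s) of z with (2 - 8)
  => ( ( 1 * ( 6 + 2 ) ) * ( 2 - 8 ) ) <= 10
stmt 2: x := z + y  -- replace 0 occurrence(s) of x with (z + y)
  => ( ( 1 * ( 6 + 2 ) ) * ( 2 - 8 ) ) <= 10
stmt 1: x := 6 + x  -- replace 0 occurrence(s) of x with (6 + x)
  => ( ( 1 * ( 6 + 2 ) ) * ( 2 - 8 ) ) <= 10

Answer: ( ( 1 * ( 6 + 2 ) ) * ( 2 - 8 ) ) <= 10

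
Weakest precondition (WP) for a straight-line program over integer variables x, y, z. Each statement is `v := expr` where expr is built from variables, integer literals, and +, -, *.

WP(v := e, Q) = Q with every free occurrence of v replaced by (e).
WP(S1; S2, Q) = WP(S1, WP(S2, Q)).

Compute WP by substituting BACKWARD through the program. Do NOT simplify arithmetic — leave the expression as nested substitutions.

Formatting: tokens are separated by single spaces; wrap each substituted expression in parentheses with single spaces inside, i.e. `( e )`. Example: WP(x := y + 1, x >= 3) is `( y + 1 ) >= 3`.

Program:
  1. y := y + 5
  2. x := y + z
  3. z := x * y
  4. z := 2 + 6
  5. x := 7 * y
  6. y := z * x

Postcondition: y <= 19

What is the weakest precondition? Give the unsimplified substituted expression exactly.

post: y <= 19
stmt 6: y := z * x  -- replace 1 occurrence(s) of y with (z * x)
  => ( z * x ) <= 19
stmt 5: x := 7 * y  -- replace 1 occurrence(s) of x with (7 * y)
  => ( z * ( 7 * y ) ) <= 19
stmt 4: z := 2 + 6  -- replace 1 occurrence(s) of z with (2 + 6)
  => ( ( 2 + 6 ) * ( 7 * y ) ) <= 19
stmt 3: z := x * y  -- replace 0 occurrence(s) of z with (x * y)
  => ( ( 2 + 6 ) * ( 7 * y ) ) <= 19
stmt 2: x := y + z  -- replace 0 occurrence(s) of x with (y + z)
  => ( ( 2 + 6 ) * ( 7 * y ) ) <= 19
stmt 1: y := y + 5  -- replace 1 occurrence(s) of y with (y + 5)
  => ( ( 2 + 6 ) * ( 7 * ( y + 5 ) ) ) <= 19

Answer: ( ( 2 + 6 ) * ( 7 * ( y + 5 ) ) ) <= 19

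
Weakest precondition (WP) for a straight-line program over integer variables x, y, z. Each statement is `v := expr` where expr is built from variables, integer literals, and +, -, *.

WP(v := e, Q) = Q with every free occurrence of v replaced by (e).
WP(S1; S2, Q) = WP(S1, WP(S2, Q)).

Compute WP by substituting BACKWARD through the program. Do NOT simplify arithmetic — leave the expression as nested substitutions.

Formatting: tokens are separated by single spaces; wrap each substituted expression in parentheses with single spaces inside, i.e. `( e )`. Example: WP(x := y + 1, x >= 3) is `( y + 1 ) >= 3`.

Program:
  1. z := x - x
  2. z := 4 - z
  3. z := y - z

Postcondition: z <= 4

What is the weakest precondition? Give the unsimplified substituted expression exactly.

Answer: ( y - ( 4 - ( x - x ) ) ) <= 4

Derivation:
post: z <= 4
stmt 3: z := y - z  -- replace 1 occurrence(s) of z with (y - z)
  => ( y - z ) <= 4
stmt 2: z := 4 - z  -- replace 1 occurrence(s) of z with (4 - z)
  => ( y - ( 4 - z ) ) <= 4
stmt 1: z := x - x  -- replace 1 occurrence(s) of z with (x - x)
  => ( y - ( 4 - ( x - x ) ) ) <= 4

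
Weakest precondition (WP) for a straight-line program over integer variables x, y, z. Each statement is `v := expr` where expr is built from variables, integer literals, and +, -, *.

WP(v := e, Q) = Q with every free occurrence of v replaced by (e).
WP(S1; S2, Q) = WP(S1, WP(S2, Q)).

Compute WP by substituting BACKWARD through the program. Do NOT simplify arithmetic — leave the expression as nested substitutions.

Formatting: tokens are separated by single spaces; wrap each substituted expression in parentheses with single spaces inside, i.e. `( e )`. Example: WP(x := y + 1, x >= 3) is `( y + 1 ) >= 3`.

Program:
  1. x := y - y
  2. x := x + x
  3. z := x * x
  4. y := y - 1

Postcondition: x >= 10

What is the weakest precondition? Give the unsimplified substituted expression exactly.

Answer: ( ( y - y ) + ( y - y ) ) >= 10

Derivation:
post: x >= 10
stmt 4: y := y - 1  -- replace 0 occurrence(s) of y with (y - 1)
  => x >= 10
stmt 3: z := x * x  -- replace 0 occurrence(s) of z with (x * x)
  => x >= 10
stmt 2: x := x + x  -- replace 1 occurrence(s) of x with (x + x)
  => ( x + x ) >= 10
stmt 1: x := y - y  -- replace 2 occurrence(s) of x with (y - y)
  => ( ( y - y ) + ( y - y ) ) >= 10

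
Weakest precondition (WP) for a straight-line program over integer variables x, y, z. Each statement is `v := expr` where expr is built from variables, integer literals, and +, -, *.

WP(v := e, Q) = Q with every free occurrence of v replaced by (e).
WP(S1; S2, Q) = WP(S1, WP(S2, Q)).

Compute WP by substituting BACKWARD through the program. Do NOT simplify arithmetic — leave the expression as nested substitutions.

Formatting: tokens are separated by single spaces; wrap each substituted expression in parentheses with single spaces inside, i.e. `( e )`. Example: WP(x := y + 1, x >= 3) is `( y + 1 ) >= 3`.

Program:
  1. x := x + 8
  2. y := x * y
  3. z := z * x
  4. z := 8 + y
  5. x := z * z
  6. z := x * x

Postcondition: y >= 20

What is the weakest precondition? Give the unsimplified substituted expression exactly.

post: y >= 20
stmt 6: z := x * x  -- replace 0 occurrence(s) of z with (x * x)
  => y >= 20
stmt 5: x := z * z  -- replace 0 occurrence(s) of x with (z * z)
  => y >= 20
stmt 4: z := 8 + y  -- replace 0 occurrence(s) of z with (8 + y)
  => y >= 20
stmt 3: z := z * x  -- replace 0 occurrence(s) of z with (z * x)
  => y >= 20
stmt 2: y := x * y  -- replace 1 occurrence(s) of y with (x * y)
  => ( x * y ) >= 20
stmt 1: x := x + 8  -- replace 1 occurrence(s) of x with (x + 8)
  => ( ( x + 8 ) * y ) >= 20

Answer: ( ( x + 8 ) * y ) >= 20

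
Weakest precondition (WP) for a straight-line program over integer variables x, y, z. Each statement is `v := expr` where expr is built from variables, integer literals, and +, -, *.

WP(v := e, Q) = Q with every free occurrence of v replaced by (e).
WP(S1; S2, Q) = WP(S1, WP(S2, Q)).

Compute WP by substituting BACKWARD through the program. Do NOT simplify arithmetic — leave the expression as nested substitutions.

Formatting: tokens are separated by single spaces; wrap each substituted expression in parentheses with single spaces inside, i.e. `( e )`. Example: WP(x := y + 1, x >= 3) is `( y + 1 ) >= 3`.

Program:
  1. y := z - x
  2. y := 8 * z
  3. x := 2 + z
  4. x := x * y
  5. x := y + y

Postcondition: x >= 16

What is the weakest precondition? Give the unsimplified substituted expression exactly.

Answer: ( ( 8 * z ) + ( 8 * z ) ) >= 16

Derivation:
post: x >= 16
stmt 5: x := y + y  -- replace 1 occurrence(s) of x with (y + y)
  => ( y + y ) >= 16
stmt 4: x := x * y  -- replace 0 occurrence(s) of x with (x * y)
  => ( y + y ) >= 16
stmt 3: x := 2 + z  -- replace 0 occurrence(s) of x with (2 + z)
  => ( y + y ) >= 16
stmt 2: y := 8 * z  -- replace 2 occurrence(s) of y with (8 * z)
  => ( ( 8 * z ) + ( 8 * z ) ) >= 16
stmt 1: y := z - x  -- replace 0 occurrence(s) of y with (z - x)
  => ( ( 8 * z ) + ( 8 * z ) ) >= 16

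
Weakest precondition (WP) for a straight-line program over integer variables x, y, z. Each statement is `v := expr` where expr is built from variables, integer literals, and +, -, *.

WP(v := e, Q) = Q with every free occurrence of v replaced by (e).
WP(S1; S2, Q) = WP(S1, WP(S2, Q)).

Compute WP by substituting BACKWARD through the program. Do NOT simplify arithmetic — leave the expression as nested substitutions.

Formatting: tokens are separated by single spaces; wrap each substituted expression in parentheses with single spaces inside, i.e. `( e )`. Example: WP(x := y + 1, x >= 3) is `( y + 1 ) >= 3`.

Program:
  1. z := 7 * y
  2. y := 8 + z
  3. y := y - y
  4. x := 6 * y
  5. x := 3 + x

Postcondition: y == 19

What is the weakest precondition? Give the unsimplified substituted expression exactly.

post: y == 19
stmt 5: x := 3 + x  -- replace 0 occurrence(s) of x with (3 + x)
  => y == 19
stmt 4: x := 6 * y  -- replace 0 occurrence(s) of x with (6 * y)
  => y == 19
stmt 3: y := y - y  -- replace 1 occurrence(s) of y with (y - y)
  => ( y - y ) == 19
stmt 2: y := 8 + z  -- replace 2 occurrence(s) of y with (8 + z)
  => ( ( 8 + z ) - ( 8 + z ) ) == 19
stmt 1: z := 7 * y  -- replace 2 occurrence(s) of z with (7 * y)
  => ( ( 8 + ( 7 * y ) ) - ( 8 + ( 7 * y ) ) ) == 19

Answer: ( ( 8 + ( 7 * y ) ) - ( 8 + ( 7 * y ) ) ) == 19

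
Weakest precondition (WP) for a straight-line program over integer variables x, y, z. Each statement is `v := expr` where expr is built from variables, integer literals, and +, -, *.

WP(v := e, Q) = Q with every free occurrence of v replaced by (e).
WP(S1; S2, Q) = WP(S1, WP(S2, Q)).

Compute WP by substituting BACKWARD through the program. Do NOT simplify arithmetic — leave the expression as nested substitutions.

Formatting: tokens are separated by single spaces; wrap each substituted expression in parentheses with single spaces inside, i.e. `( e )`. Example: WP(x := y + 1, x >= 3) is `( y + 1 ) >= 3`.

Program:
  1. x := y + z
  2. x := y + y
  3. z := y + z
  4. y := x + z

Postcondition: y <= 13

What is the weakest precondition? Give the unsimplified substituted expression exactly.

post: y <= 13
stmt 4: y := x + z  -- replace 1 occurrence(s) of y with (x + z)
  => ( x + z ) <= 13
stmt 3: z := y + z  -- replace 1 occurrence(s) of z with (y + z)
  => ( x + ( y + z ) ) <= 13
stmt 2: x := y + y  -- replace 1 occurrence(s) of x with (y + y)
  => ( ( y + y ) + ( y + z ) ) <= 13
stmt 1: x := y + z  -- replace 0 occurrence(s) of x with (y + z)
  => ( ( y + y ) + ( y + z ) ) <= 13

Answer: ( ( y + y ) + ( y + z ) ) <= 13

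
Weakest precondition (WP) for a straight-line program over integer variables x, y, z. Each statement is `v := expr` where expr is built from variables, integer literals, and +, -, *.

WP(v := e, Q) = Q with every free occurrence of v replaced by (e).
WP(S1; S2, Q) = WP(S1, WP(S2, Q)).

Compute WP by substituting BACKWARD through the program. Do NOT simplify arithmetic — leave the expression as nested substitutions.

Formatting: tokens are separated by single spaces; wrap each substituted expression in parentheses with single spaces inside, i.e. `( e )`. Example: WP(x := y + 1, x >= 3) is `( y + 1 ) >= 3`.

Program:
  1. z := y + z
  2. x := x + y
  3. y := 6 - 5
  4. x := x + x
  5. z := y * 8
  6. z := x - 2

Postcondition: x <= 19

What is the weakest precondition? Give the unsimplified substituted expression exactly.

post: x <= 19
stmt 6: z := x - 2  -- replace 0 occurrence(s) of z with (x - 2)
  => x <= 19
stmt 5: z := y * 8  -- replace 0 occurrence(s) of z with (y * 8)
  => x <= 19
stmt 4: x := x + x  -- replace 1 occurrence(s) of x with (x + x)
  => ( x + x ) <= 19
stmt 3: y := 6 - 5  -- replace 0 occurrence(s) of y with (6 - 5)
  => ( x + x ) <= 19
stmt 2: x := x + y  -- replace 2 occurrence(s) of x with (x + y)
  => ( ( x + y ) + ( x + y ) ) <= 19
stmt 1: z := y + z  -- replace 0 occurrence(s) of z with (y + z)
  => ( ( x + y ) + ( x + y ) ) <= 19

Answer: ( ( x + y ) + ( x + y ) ) <= 19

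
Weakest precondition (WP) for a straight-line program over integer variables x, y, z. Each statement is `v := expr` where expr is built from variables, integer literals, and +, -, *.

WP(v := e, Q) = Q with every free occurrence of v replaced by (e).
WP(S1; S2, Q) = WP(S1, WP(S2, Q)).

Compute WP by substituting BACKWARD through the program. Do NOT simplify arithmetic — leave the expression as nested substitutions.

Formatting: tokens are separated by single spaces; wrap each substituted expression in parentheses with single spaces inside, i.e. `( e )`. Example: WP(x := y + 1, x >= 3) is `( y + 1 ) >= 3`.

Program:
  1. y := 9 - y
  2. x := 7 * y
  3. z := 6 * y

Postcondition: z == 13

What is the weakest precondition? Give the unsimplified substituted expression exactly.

Answer: ( 6 * ( 9 - y ) ) == 13

Derivation:
post: z == 13
stmt 3: z := 6 * y  -- replace 1 occurrence(s) of z with (6 * y)
  => ( 6 * y ) == 13
stmt 2: x := 7 * y  -- replace 0 occurrence(s) of x with (7 * y)
  => ( 6 * y ) == 13
stmt 1: y := 9 - y  -- replace 1 occurrence(s) of y with (9 - y)
  => ( 6 * ( 9 - y ) ) == 13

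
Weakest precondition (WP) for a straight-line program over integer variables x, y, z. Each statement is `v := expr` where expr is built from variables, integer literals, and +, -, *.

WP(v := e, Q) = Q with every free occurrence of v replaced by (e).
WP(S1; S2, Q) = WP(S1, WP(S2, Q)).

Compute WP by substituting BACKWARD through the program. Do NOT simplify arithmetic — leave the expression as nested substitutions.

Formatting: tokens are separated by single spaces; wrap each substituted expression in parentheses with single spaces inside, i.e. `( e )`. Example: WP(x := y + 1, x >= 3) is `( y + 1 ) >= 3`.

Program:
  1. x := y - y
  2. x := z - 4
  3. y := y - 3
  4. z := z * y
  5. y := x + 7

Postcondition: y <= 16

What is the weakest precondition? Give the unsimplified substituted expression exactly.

post: y <= 16
stmt 5: y := x + 7  -- replace 1 occurrence(s) of y with (x + 7)
  => ( x + 7 ) <= 16
stmt 4: z := z * y  -- replace 0 occurrence(s) of z with (z * y)
  => ( x + 7 ) <= 16
stmt 3: y := y - 3  -- replace 0 occurrence(s) of y with (y - 3)
  => ( x + 7 ) <= 16
stmt 2: x := z - 4  -- replace 1 occurrence(s) of x with (z - 4)
  => ( ( z - 4 ) + 7 ) <= 16
stmt 1: x := y - y  -- replace 0 occurrence(s) of x with (y - y)
  => ( ( z - 4 ) + 7 ) <= 16

Answer: ( ( z - 4 ) + 7 ) <= 16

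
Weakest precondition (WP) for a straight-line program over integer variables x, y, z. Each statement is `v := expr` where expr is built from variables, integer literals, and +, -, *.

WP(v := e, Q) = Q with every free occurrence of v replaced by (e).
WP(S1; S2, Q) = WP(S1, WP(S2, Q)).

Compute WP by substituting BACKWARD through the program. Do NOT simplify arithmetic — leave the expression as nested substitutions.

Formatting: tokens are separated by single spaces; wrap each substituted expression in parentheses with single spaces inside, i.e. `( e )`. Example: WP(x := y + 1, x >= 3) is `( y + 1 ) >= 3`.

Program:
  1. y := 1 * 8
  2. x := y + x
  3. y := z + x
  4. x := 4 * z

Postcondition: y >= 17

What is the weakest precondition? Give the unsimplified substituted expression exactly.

Answer: ( z + ( ( 1 * 8 ) + x ) ) >= 17

Derivation:
post: y >= 17
stmt 4: x := 4 * z  -- replace 0 occurrence(s) of x with (4 * z)
  => y >= 17
stmt 3: y := z + x  -- replace 1 occurrence(s) of y with (z + x)
  => ( z + x ) >= 17
stmt 2: x := y + x  -- replace 1 occurrence(s) of x with (y + x)
  => ( z + ( y + x ) ) >= 17
stmt 1: y := 1 * 8  -- replace 1 occurrence(s) of y with (1 * 8)
  => ( z + ( ( 1 * 8 ) + x ) ) >= 17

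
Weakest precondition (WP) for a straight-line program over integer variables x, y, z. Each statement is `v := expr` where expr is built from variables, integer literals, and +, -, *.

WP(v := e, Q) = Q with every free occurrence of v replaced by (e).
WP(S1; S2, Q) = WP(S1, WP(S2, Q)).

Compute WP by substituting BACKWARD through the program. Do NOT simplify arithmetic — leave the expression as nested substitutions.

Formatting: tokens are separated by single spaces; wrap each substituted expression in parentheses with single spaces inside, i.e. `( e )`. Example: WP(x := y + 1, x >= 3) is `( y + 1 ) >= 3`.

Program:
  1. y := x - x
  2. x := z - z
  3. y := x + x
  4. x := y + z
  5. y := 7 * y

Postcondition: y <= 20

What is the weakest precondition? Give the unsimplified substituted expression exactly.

post: y <= 20
stmt 5: y := 7 * y  -- replace 1 occurrence(s) of y with (7 * y)
  => ( 7 * y ) <= 20
stmt 4: x := y + z  -- replace 0 occurrence(s) of x with (y + z)
  => ( 7 * y ) <= 20
stmt 3: y := x + x  -- replace 1 occurrence(s) of y with (x + x)
  => ( 7 * ( x + x ) ) <= 20
stmt 2: x := z - z  -- replace 2 occurrence(s) of x with (z - z)
  => ( 7 * ( ( z - z ) + ( z - z ) ) ) <= 20
stmt 1: y := x - x  -- replace 0 occurrence(s) of y with (x - x)
  => ( 7 * ( ( z - z ) + ( z - z ) ) ) <= 20

Answer: ( 7 * ( ( z - z ) + ( z - z ) ) ) <= 20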